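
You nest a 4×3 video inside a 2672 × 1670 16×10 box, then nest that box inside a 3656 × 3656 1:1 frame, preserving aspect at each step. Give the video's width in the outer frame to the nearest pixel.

First fit — 4×3 into 2672×1670 spans the height: 2226.67 × 1670.00.
Second fit — the 16×10 canvas into 3656×3656 spans the width: 3656.00 × 2285.00 (×1.3683 from 2672×1670).
So the video's width is 2226.67 × 1.3683 ≈ 3046.67.

3047 px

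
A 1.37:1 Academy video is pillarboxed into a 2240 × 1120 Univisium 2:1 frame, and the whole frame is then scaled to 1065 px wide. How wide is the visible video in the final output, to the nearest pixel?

At 2240×1120 the video is height-limited, so width = 1120 × 1.370 ≈ 1534.40 px.
Resizing to 1065 px wide multiplies everything by 0.4754: 1534.40 → 729.52 px.

730 px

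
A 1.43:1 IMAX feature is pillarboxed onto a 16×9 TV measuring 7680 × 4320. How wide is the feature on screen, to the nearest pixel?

6178 px

Since 1.430 < 1.778, the feature is height-limited.
The feature is 4320 × 1.430 ≈ 6177.60 px wide.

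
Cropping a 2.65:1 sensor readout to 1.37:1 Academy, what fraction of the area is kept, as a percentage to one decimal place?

The height stays; only width is cut (since 1.37:1 Academy is narrower than 2.65:1).
Fraction kept = (1.370)/(2.650) ≈ 51.70%.

51.7%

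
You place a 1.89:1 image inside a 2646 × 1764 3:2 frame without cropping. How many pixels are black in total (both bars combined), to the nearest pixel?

1.89:1 is wider than 3:2, so it spans the full width.
Content height = 2646 / 1.890 ≈ 1400.0000 px.
Leftover height: 1764 − 1400.0000 = 364.0000 px.
Across the 2646-px span: 364.0000 × 2646 ≈ 963144 px.

963144 pixels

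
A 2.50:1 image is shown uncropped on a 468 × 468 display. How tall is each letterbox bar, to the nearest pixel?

140 px

Since 2.500 > 1.000, the image is width-limited.
Content height = 468 / 2.500 ≈ 187.20 px.
Leftover height: 468 − 187.20 = 280.80 px → 140.40 each side.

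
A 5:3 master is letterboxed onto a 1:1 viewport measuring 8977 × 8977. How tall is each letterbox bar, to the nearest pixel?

1795 px

5:3 is wider than 1:1, so it spans the full width.
That makes the image 5386.20 px tall (8977 × 3/5).
Black = 8977 − 5386.20 = 3590.80 px, or 1795.40 per bar.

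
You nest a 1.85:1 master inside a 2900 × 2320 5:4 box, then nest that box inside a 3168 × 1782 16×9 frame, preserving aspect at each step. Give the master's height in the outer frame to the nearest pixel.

First fit — 1.85:1 into 2900×2320 spans the width: 2900.00 × 1567.57.
5:4 in 3168×1782: fills the height, so the intermediate becomes 2227.50 × 1782.00 — a scale of ×0.7681.
The master scales with it: height 1567.57 × 0.7681 ≈ 1204.05.

1204 px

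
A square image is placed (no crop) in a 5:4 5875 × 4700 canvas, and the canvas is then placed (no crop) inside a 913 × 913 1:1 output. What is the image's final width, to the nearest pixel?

730 px

Inside the 5875×4700 canvas the image is height-limited at 4700.00 × 4700.00.
Second fit — the 5:4 canvas into 913×913 spans the width: 913.00 × 730.40 (×0.1554 from 5875×4700).
Applying the same ×0.1554: 4700.00 → 730.40.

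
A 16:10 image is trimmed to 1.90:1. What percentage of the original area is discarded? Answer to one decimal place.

15.8%

Going from 16:10 to 1.90:1 means cutting height while keeping width.
Area ratio = (1.600)/(1.900) = 84.21%; the remaining 15.79% is cropped out.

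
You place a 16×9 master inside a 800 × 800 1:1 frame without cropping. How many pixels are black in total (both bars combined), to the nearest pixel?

16×9 (1.778) > 1:1 (1.000), so the master fills the width.
The master is 800 × 9/16 ≈ 450.0000 px tall.
Leftover height: 800 − 450.0000 = 350.0000 px.
Across the 800-px span: 350.0000 × 800 ≈ 280000 px.

280000 pixels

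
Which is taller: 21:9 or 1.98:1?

21:9 = 2.333 and 1.98; 2.333 > 1.98. The smaller width-to-height ratio is the taller frame.

1.98:1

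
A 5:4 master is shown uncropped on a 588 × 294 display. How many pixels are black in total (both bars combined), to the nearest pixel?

Since 1.250 < 2.000, the master is height-limited.
The master is 294 × 5/4 ≈ 367.5000 px wide.
Leftover width: 588 − 367.5000 = 220.5000 px.
Across the 294-px span: 220.5000 × 294 ≈ 64827 px.

64827 pixels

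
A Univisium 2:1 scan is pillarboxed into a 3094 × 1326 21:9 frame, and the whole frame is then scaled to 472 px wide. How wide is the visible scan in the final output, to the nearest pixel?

405 px

At 3094×1326 the scan is height-limited, so width = 1326 × 2/1 ≈ 2652.00 px.
Scaling 3094 → 472 is ×0.1526, so the width becomes 2652.00 × 0.1526 ≈ 404.57 px.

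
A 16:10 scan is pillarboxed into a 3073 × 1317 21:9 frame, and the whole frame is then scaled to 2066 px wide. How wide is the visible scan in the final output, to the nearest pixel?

Fitted into 3073×1317, the scan spans the height; its width is 1317 × 16/10 ≈ 2107.20 px.
Resizing to 2066 px wide multiplies everything by 0.6723: 2107.20 → 1416.69 px.

1417 px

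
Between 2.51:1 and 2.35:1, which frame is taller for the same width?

2.35:1

2.51 and 2.35; 2.51 > 2.35. The smaller width-to-height ratio is the taller frame.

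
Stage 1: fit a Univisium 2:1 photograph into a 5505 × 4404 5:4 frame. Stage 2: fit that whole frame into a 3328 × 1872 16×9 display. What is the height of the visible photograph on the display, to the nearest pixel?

1170 px

Univisium 2:1 in 5505×4404: fills the width, so the photograph is 5505.00 × 2752.50.
Second fit — the 5:4 canvas into 3328×1872 spans the height: 2340.00 × 1872.00 (×0.4251 from 5505×4404).
The photograph scales with it: height 2752.50 × 0.4251 ≈ 1170.00.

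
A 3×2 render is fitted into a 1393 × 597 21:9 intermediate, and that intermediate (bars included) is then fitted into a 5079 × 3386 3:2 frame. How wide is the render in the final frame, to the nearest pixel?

First fit — 3×2 into 1393×597 spans the height: 895.50 × 597.00.
Second fit — the 21:9 canvas into 5079×3386 spans the width: 5079.00 × 2176.71 (×3.6461 from 1393×597).
So the render's width is 895.50 × 3.6461 ≈ 3265.07.

3265 px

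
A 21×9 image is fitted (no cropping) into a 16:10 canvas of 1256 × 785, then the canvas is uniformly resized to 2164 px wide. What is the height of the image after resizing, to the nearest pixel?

927 px

Fitted into 1256×785, the image spans the width; its height is 1256 × 9/21 ≈ 538.29 px.
Scaling 1256 → 2164 is ×1.7229, so the height becomes 538.29 × 1.7229 ≈ 927.43 px.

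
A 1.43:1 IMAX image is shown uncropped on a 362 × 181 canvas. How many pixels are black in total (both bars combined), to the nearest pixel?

1.43:1 IMAX is narrower than 2:1, so it spans the full height.
The image is 181 × 1.430 ≈ 258.8300 px wide.
Black = 362 − 258.8300 = 103.1700 px.
Bar area = 103.1700 × 181 ≈ 18674 px.

18674 pixels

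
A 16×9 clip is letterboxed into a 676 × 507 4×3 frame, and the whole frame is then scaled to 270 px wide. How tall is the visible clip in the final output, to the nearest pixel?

In the 676×507 frame the clip fills the width: height = 676 × 9/16 ≈ 380.25 px.
Resizing to 270 px wide multiplies everything by 0.3994: 380.25 → 151.88 px.

152 px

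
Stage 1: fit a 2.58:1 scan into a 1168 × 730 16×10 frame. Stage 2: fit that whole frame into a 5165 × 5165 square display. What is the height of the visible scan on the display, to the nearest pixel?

2.58:1 in 1168×730: fills the width, so the scan is 1168.00 × 452.71.
The 16×10 canvas is width-limited in 5165×5165, giving 5165.00 × 3228.12; scale factor 4.4221.
Applying the same ×4.4221: 452.71 → 2001.94.

2002 px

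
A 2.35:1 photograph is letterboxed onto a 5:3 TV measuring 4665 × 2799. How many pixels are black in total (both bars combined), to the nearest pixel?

3796814 pixels

2.35:1 (2.350) > 5:3 (1.667), so the photograph fills the width.
The photograph is 4665 / 2.350 ≈ 1985.1064 px tall.
Leftover height: 2799 − 1985.1064 = 813.8936 px.
Across the 4665-px span: 813.8936 × 4665 ≈ 3796814 px.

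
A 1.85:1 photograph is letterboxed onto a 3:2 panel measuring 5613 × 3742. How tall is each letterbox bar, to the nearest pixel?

354 px

Since 1.850 > 1.500, the photograph is width-limited.
Content height = 5613 / 1.850 ≈ 3034.05 px.
3742 − 3034.05 = 707.95 px of bars (353.97 each).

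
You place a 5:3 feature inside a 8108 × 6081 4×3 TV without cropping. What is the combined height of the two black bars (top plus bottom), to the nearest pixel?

5:3 (1.667) > 4×3 (1.333), so the feature fills the width.
Content height = 8108 × 3/5 ≈ 4864.80 px.
6081 − 4864.80 = 1216.20 px of bars.

1216 px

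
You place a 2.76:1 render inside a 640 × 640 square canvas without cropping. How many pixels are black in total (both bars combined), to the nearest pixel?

261194 pixels

2.76:1 (2.760) > square (1.000), so the render fills the width.
Content height = 640 / 2.760 ≈ 231.8841 px.
640 − 231.8841 = 408.1159 px of bars.
That's 408.1159 × 640 ≈ 261194 black pixels.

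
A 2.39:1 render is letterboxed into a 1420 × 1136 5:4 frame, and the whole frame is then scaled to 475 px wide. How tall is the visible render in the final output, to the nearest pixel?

199 px

At 1420×1136 the render is width-limited, so height = 1420 / 2.390 ≈ 594.14 px.
The frame scales by 475/1420 = 0.3345; 594.14 × 0.3345 ≈ 198.74 px.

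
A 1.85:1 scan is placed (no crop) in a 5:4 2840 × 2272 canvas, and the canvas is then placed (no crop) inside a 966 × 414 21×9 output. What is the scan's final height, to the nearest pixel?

280 px

Inside the 2840×2272 canvas the scan is width-limited at 2840.00 × 1535.14.
5:4 in 966×414: fills the height, so the intermediate becomes 517.50 × 414.00 — a scale of ×0.1822.
So the scan's height is 1535.14 × 0.1822 ≈ 279.73.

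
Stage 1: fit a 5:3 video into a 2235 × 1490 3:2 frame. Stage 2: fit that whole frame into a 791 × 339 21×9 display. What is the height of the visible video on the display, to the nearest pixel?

305 px

First fit — 5:3 into 2235×1490 spans the width: 2235.00 × 1341.00.
3:2 in 791×339: fills the height, so the intermediate becomes 508.50 × 339.00 — a scale of ×0.2275.
The video scales with it: height 1341.00 × 0.2275 ≈ 305.10.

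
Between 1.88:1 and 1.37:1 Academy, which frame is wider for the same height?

1.88 and 1.37; 1.88 > 1.37.

1.88:1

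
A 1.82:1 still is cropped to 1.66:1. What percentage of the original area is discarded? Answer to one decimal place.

The height stays; only width is cut (since 1.66:1 is narrower than 1.82:1).
(1.660)/(1.820) ≈ 0.912 of the area survives, leaving 8.79% discarded.

8.8%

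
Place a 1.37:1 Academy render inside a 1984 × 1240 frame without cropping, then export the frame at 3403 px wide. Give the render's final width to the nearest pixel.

At 1984×1240 the render is height-limited, so width = 1240 × 1.370 ≈ 1698.80 px.
Scaling 1984 → 3403 is ×1.7152, so the width becomes 1698.80 × 1.7152 ≈ 2913.82 px.

2914 px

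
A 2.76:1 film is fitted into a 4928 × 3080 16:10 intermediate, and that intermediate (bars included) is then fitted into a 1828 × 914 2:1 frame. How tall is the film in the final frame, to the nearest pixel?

First fit — 2.76:1 into 4928×3080 spans the width: 4928.00 × 1785.51.
The 16:10 canvas is height-limited in 1828×914, giving 1462.40 × 914.00; scale factor 0.2968.
So the film's height is 1785.51 × 0.2968 ≈ 529.86.

530 px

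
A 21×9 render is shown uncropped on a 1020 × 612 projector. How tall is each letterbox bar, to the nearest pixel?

87 px

Since 2.333 > 1.667, the render is width-limited.
Content height = 1020 × 9/21 ≈ 437.14 px.
Leftover height: 612 − 437.14 = 174.86 px → 87.43 each side.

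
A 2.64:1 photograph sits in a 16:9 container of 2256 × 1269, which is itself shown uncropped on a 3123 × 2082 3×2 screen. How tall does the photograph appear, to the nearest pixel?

Inside the 2256×1269 canvas the photograph is width-limited at 2256.00 × 854.55.
The 16:9 canvas is width-limited in 3123×2082, giving 3123.00 × 1756.69; scale factor 1.3843.
So the photograph's height is 854.55 × 1.3843 ≈ 1182.95.

1183 px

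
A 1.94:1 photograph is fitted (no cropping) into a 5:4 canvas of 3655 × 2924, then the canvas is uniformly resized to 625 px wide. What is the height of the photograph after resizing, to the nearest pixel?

322 px

In the 3655×2924 frame the photograph fills the width: height = 3655 / 1.940 ≈ 1884.02 px.
Resizing to 625 px wide multiplies everything by 0.1710: 1884.02 → 322.16 px.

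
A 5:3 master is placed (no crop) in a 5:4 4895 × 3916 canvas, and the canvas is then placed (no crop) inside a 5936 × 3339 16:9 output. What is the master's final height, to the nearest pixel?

First fit — 5:3 into 4895×3916 spans the width: 4895.00 × 2937.00.
5:4 in 5936×3339: fills the height, so the intermediate becomes 4173.75 × 3339.00 — a scale of ×0.8527.
Applying the same ×0.8527: 2937.00 → 2504.25.

2504 px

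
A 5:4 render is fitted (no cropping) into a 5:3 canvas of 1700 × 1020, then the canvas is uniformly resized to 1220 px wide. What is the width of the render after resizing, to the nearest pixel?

Fitted into 1700×1020, the render spans the height; its width is 1020 × 5/4 ≈ 1275.00 px.
Scaling 1700 → 1220 is ×0.7176, so the width becomes 1275.00 × 0.7176 ≈ 915.00 px.

915 px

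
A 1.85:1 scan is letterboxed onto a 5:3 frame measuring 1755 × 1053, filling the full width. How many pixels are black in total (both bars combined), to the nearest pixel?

183137 pixels

The scan is 1755 / 1.850 ≈ 948.6486 px tall.
Leftover height: 1053 − 948.6486 = 104.3514 px.
That's 104.3514 × 1755 ≈ 183137 black pixels.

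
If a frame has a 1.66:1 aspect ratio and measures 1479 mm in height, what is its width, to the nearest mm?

2455 mm

Width = 1479 × 1.660 = 2455.14.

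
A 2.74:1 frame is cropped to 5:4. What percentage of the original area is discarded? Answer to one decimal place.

54.4%

Going from 2.74:1 to 5:4 means cutting width while keeping height.
(1.250)/(2.740) ≈ 0.456 of the area survives, leaving 54.38% discarded.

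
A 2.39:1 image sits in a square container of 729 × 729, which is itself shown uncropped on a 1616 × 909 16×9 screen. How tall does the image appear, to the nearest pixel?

380 px

2.39:1 in 729×729: fills the width, so the image is 729.00 × 305.02.
The square canvas is height-limited in 1616×909, giving 909.00 × 909.00; scale factor 1.2469.
So the image's height is 305.02 × 1.2469 ≈ 380.33.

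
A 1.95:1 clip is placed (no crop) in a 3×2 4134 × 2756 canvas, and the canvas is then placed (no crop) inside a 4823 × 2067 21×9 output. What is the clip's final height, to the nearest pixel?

Inside the 4134×2756 canvas the clip is width-limited at 4134.00 × 2120.00.
Second fit — the 3×2 canvas into 4823×2067 spans the height: 3100.50 × 2067.00 (×0.7500 from 4134×2756).
So the clip's height is 2120.00 × 0.7500 ≈ 1590.00.

1590 px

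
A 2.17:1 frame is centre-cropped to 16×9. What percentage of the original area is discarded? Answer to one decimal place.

18.1%

The height stays; only width is cut (since 16×9 is narrower than 2.17:1).
Area ratio = (1.778)/(2.170) = 81.93%; the remaining 18.07% is cropped out.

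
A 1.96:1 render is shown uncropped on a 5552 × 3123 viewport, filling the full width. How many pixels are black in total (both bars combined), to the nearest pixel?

The render is 5552 / 1.960 ≈ 2832.6531 px tall.
Leftover height: 3123 − 2832.6531 = 290.3469 px.
Across the 5552-px span: 290.3469 × 5552 ≈ 1612006 px.

1612006 pixels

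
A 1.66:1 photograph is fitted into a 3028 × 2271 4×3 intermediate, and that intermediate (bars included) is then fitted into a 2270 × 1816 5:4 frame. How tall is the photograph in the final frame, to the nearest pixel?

1367 px

Inside the 3028×2271 canvas the photograph is width-limited at 3028.00 × 1824.10.
4×3 in 2270×1816: fills the width, so the intermediate becomes 2270.00 × 1702.50 — a scale of ×0.7497.
So the photograph's height is 1824.10 × 0.7497 ≈ 1367.47.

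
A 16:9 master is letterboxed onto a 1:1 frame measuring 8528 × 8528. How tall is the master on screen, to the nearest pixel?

4797 px

Since 1.778 > 1.000, the master is width-limited.
The master is 8528 × 9/16 ≈ 4797.00 px tall.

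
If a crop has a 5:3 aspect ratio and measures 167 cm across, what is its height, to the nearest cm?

100 cm

At 5:3, 167 / 5 × 3 ≈ 100.20.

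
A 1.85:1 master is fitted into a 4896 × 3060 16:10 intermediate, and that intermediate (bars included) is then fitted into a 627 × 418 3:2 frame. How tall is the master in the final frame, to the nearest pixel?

339 px

First fit — 1.85:1 into 4896×3060 spans the width: 4896.00 × 2646.49.
The 16:10 canvas is width-limited in 627×418, giving 627.00 × 391.88; scale factor 0.1281.
Applying the same ×0.1281: 2646.49 → 338.92.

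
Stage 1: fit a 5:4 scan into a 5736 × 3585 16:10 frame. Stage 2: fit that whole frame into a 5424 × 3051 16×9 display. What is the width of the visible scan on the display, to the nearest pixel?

Inside the 5736×3585 canvas the scan is height-limited at 4481.25 × 3585.00.
16:10 in 5424×3051: fills the height, so the intermediate becomes 4881.60 × 3051.00 — a scale of ×0.8510.
The scan scales with it: width 4481.25 × 0.8510 ≈ 3813.75.

3814 px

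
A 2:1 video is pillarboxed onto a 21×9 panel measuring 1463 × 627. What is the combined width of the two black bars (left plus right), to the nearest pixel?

209 px

Since 2.000 < 2.333, the video is height-limited.
That makes the image 1254.00 px wide (627 × 2/1).
Black = 1463 − 1254.00 = 209.00 px.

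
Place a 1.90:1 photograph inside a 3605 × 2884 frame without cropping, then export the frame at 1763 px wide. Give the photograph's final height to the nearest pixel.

At 3605×2884 the photograph is width-limited, so height = 3605 / 1.900 ≈ 1897.37 px.
Scaling 3605 → 1763 is ×0.4890, so the height becomes 1897.37 × 0.4890 ≈ 927.89 px.

928 px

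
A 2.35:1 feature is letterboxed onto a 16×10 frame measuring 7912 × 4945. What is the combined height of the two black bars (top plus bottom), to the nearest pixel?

1578 px

2.35:1 (2.350) > 16×10 (1.600), so the feature fills the width.
The feature is 7912 / 2.350 ≈ 3366.81 px tall.
Black = 4945 − 3366.81 = 1578.19 px.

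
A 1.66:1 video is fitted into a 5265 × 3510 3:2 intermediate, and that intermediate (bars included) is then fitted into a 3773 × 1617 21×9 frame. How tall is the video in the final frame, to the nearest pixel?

1461 px

First fit — 1.66:1 into 5265×3510 spans the width: 5265.00 × 3171.69.
Second fit — the 3:2 canvas into 3773×1617 spans the height: 2425.50 × 1617.00 (×0.4607 from 5265×3510).
So the video's height is 3171.69 × 0.4607 ≈ 1461.14.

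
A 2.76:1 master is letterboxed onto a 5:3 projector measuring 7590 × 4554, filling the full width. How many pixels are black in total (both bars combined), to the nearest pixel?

Content height = 7590 / 2.760 ≈ 2750.0000 px.
Leftover height: 4554 − 2750.0000 = 1804.0000 px.
That's 1804.0000 × 7590 ≈ 13692360 black pixels.

13692360 pixels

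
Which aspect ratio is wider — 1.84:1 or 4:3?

1.84:1

1.84 and 4:3 = 1.333; 1.84 > 1.333.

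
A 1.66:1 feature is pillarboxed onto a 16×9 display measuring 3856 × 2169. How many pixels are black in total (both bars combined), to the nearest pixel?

554093 pixels

1.66:1 (1.660) < 16×9 (1.778), so the feature fills the height.
The feature is 2169 × 1.660 ≈ 3600.5400 px wide.
Leftover width: 3856 − 3600.5400 = 255.4600 px.
Bar area = 255.4600 × 2169 ≈ 554093 px.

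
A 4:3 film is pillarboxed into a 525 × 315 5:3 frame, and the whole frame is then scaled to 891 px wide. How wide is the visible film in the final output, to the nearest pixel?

713 px

At 525×315 the film is height-limited, so width = 315 × 4/3 ≈ 420.00 px.
Resizing to 891 px wide multiplies everything by 1.6971: 420.00 → 712.80 px.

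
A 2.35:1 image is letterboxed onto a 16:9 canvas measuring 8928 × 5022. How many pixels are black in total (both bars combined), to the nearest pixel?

10917614 pixels

Since 2.350 > 1.778, the image is width-limited.
That makes the image 3799.1489 px tall (8928 / 2.350).
5022 − 3799.1489 = 1222.8511 px of bars.
Across the 8928-px span: 1222.8511 × 8928 ≈ 10917614 px.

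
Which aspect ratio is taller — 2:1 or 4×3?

4×3

2 and 4×3 = 1.333; 2 > 1.333. The smaller width-to-height ratio is the taller frame.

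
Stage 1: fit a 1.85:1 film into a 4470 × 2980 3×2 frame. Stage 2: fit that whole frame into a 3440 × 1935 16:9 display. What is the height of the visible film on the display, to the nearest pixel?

1569 px

1.85:1 in 4470×2980: fills the width, so the film is 4470.00 × 2416.22.
3×2 in 3440×1935: fills the height, so the intermediate becomes 2902.50 × 1935.00 — a scale of ×0.6493.
Applying the same ×0.6493: 2416.22 → 1568.92.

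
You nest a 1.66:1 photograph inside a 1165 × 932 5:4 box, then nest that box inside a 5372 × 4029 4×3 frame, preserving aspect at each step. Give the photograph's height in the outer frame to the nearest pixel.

First fit — 1.66:1 into 1165×932 spans the width: 1165.00 × 701.81.
The 5:4 canvas is height-limited in 5372×4029, giving 5036.25 × 4029.00; scale factor 4.3230.
The photograph scales with it: height 701.81 × 4.3230 ≈ 3033.89.

3034 px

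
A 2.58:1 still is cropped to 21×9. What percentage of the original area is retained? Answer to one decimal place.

The height stays; only width is cut (since 21×9 is narrower than 2.58:1).
Fraction kept = (2.333)/(2.580) ≈ 90.44%.

90.4%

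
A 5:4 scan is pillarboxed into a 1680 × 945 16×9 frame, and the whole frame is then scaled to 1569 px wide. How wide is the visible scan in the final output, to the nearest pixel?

1103 px

At 1680×945 the scan is height-limited, so width = 945 × 5/4 ≈ 1181.25 px.
Scaling 1680 → 1569 is ×0.9339, so the width becomes 1181.25 × 0.9339 ≈ 1103.20 px.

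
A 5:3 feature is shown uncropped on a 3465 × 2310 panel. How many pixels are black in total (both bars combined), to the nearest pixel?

800415 pixels

5:3 is wider than 3×2, so it spans the full width.
That makes the image 2079.0000 px tall (3465 × 3/5).
Leftover height: 2310 − 2079.0000 = 231.0000 px.
Bar area = 231.0000 × 3465 ≈ 800415 px.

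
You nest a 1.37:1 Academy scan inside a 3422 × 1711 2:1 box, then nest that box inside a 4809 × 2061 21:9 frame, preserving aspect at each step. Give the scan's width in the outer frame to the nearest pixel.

2824 px

First fit — 1.37:1 Academy into 3422×1711 spans the height: 2344.07 × 1711.00.
Second fit — the 2:1 canvas into 4809×2061 spans the height: 4122.00 × 2061.00 (×1.2046 from 3422×1711).
So the scan's width is 2344.07 × 1.2046 ≈ 2823.57.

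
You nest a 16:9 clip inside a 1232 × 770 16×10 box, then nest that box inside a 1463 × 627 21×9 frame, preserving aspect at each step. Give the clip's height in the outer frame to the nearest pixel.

564 px

First fit — 16:9 into 1232×770 spans the width: 1232.00 × 693.00.
The 16×10 canvas is height-limited in 1463×627, giving 1003.20 × 627.00; scale factor 0.8143.
Applying the same ×0.8143: 693.00 → 564.30.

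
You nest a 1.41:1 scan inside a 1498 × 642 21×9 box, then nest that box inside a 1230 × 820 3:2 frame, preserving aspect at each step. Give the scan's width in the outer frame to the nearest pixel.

First fit — 1.41:1 into 1498×642 spans the height: 905.22 × 642.00.
The 21×9 canvas is width-limited in 1230×820, giving 1230.00 × 527.14; scale factor 0.8211.
Applying the same ×0.8211: 905.22 → 743.27.

743 px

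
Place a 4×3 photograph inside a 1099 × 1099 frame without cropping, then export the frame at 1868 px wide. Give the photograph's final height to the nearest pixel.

In the 1099×1099 frame the photograph fills the width: height = 1099 × 3/4 ≈ 824.25 px.
Resizing to 1868 px wide multiplies everything by 1.6997: 824.25 → 1401.00 px.

1401 px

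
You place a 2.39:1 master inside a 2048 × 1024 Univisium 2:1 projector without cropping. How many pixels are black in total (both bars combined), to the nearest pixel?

2.39:1 is wider than Univisium 2:1, so it spans the full width.
Content height = 2048 / 2.390 ≈ 856.9038 px.
Leftover height: 1024 − 856.9038 = 167.0962 px.
Bar area = 167.0962 × 2048 ≈ 342213 px.

342213 pixels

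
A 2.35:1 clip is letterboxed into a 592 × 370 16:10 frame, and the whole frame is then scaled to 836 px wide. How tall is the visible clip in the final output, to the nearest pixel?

356 px

Fitted into 592×370, the clip spans the width; its height is 592 / 2.350 ≈ 251.91 px.
Scaling 592 → 836 is ×1.4122, so the height becomes 251.91 × 1.4122 ≈ 355.74 px.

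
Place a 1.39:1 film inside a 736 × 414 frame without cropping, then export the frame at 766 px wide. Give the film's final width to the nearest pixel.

599 px

In the 736×414 frame the film fills the height: width = 414 × 1.390 ≈ 575.46 px.
Resizing to 766 px wide multiplies everything by 1.0408: 575.46 → 598.92 px.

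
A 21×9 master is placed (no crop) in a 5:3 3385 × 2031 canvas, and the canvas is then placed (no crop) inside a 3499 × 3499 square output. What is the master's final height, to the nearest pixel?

1500 px

21×9 in 3385×2031: fills the width, so the master is 3385.00 × 1450.71.
Second fit — the 5:3 canvas into 3499×3499 spans the width: 3499.00 × 2099.40 (×1.0337 from 3385×2031).
Applying the same ×1.0337: 1450.71 → 1499.57.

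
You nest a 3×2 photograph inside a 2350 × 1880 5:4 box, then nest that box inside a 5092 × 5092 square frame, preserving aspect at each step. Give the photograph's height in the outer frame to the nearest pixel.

3395 px

First fit — 3×2 into 2350×1880 spans the width: 2350.00 × 1566.67.
The 5:4 canvas is width-limited in 5092×5092, giving 5092.00 × 4073.60; scale factor 2.1668.
So the photograph's height is 1566.67 × 2.1668 ≈ 3394.67.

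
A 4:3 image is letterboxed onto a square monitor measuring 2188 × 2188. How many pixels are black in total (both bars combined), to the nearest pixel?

1196836 pixels

Since 1.333 > 1.000, the image is width-limited.
The image is 2188 × 3/4 ≈ 1641.0000 px tall.
2188 − 1641.0000 = 547.0000 px of bars.
Bar area = 547.0000 × 2188 ≈ 1196836 px.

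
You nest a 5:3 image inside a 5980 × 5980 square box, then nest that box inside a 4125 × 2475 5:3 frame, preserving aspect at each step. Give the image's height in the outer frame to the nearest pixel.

1485 px

First fit — 5:3 into 5980×5980 spans the width: 5980.00 × 3588.00.
The square canvas is height-limited in 4125×2475, giving 2475.00 × 2475.00; scale factor 0.4139.
The image scales with it: height 3588.00 × 0.4139 ≈ 1485.00.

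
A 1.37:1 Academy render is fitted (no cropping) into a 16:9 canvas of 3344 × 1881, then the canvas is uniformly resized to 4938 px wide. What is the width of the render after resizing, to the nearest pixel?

3805 px

In the 3344×1881 frame the render fills the height: width = 1881 × 1.370 ≈ 2576.97 px.
Scaling 3344 → 4938 is ×1.4767, so the width becomes 2576.97 × 1.4767 ≈ 3805.35 px.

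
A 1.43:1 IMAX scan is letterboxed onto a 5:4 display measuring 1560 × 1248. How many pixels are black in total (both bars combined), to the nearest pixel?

245062 pixels

1.43:1 IMAX (1.430) > 5:4 (1.250), so the scan fills the width.
The scan is 1560 / 1.430 ≈ 1090.9091 px tall.
1248 − 1090.9091 = 157.0909 px of bars.
Across the 1560-px span: 157.0909 × 1560 ≈ 245062 px.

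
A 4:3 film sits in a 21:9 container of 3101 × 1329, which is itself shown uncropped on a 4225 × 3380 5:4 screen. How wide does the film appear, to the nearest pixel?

First fit — 4:3 into 3101×1329 spans the height: 1772.00 × 1329.00.
Second fit — the 21:9 canvas into 4225×3380 spans the width: 4225.00 × 1810.71 (×1.3625 from 3101×1329).
Applying the same ×1.3625: 1772.00 → 2414.29.

2414 px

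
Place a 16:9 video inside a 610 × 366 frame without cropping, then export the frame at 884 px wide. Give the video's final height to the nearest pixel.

In the 610×366 frame the video fills the width: height = 610 × 9/16 ≈ 343.12 px.
Resizing to 884 px wide multiplies everything by 1.4492: 343.12 → 497.25 px.

497 px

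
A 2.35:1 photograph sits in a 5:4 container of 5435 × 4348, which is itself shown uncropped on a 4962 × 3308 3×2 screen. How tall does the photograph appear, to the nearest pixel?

2.35:1 in 5435×4348: fills the width, so the photograph is 5435.00 × 2312.77.
5:4 in 4962×3308: fills the height, so the intermediate becomes 4135.00 × 3308.00 — a scale of ×0.7608.
Applying the same ×0.7608: 2312.77 → 1759.57.

1760 px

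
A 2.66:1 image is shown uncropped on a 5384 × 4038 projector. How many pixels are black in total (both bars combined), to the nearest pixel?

10843052 pixels

2.66:1 (2.660) > 4×3 (1.333), so the image fills the width.
Content height = 5384 / 2.660 ≈ 2024.0602 px.
Black = 4038 − 2024.0602 = 2013.9398 px.
Bar area = 2013.9398 × 5384 ≈ 10843052 px.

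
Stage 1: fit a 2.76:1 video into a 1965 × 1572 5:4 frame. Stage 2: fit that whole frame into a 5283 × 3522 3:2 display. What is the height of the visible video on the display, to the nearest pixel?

Inside the 1965×1572 canvas the video is width-limited at 1965.00 × 711.96.
Second fit — the 5:4 canvas into 5283×3522 spans the height: 4402.50 × 3522.00 (×2.2405 from 1965×1572).
So the video's height is 711.96 × 2.2405 ≈ 1595.11.

1595 px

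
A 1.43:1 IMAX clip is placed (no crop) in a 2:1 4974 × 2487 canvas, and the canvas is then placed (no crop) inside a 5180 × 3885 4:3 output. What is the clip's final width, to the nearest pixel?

1.43:1 IMAX in 4974×2487: fills the height, so the clip is 3556.41 × 2487.00.
The 2:1 canvas is width-limited in 5180×3885, giving 5180.00 × 2590.00; scale factor 1.0414.
Applying the same ×1.0414: 3556.41 → 3703.70.

3704 px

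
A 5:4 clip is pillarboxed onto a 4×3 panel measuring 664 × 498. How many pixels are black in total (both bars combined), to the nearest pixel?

20667 pixels

5:4 (1.250) < 4×3 (1.333), so the clip fills the height.
That makes the image 622.5000 px wide (498 × 5/4).
Black = 664 − 622.5000 = 41.5000 px.
That's 41.5000 × 498 ≈ 20667 black pixels.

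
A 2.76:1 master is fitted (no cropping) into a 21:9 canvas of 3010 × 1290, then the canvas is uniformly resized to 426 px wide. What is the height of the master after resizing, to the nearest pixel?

In the 3010×1290 frame the master fills the width: height = 3010 / 2.760 ≈ 1090.58 px.
The frame scales by 426/3010 = 0.1415; 1090.58 × 0.1415 ≈ 154.35 px.

154 px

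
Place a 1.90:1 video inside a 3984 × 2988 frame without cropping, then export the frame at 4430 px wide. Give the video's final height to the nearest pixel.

In the 3984×2988 frame the video fills the width: height = 3984 / 1.900 ≈ 2096.84 px.
Resizing to 4430 px wide multiplies everything by 1.1119: 2096.84 → 2331.58 px.

2332 px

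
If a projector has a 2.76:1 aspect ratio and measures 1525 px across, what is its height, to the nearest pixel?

553 px

Height = 1525 / 2.760 = 552.54.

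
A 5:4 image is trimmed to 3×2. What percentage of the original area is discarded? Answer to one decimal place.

The width stays; only height is cut (since 3×2 is wider than 5:4).
Fraction kept = (1.250)/(1.500) ≈ 83.33%, so 16.67% is lost.

16.7%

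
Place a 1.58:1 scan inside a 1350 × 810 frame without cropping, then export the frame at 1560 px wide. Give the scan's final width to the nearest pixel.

1479 px

In the 1350×810 frame the scan fills the height: width = 810 × 1.580 ≈ 1279.80 px.
Resizing to 1560 px wide multiplies everything by 1.1556: 1279.80 → 1478.88 px.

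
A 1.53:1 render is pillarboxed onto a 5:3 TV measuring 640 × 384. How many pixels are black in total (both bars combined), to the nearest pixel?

Since 1.530 < 1.667, the render is height-limited.
The render is 384 × 1.530 ≈ 587.5200 px wide.
640 − 587.5200 = 52.4800 px of bars.
That's 52.4800 × 384 ≈ 20152 black pixels.

20152 pixels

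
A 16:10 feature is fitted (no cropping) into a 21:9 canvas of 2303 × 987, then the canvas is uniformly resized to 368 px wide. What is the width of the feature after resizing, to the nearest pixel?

252 px

At 2303×987 the feature is height-limited, so width = 987 × 16/10 ≈ 1579.20 px.
Resizing to 368 px wide multiplies everything by 0.1598: 1579.20 → 252.34 px.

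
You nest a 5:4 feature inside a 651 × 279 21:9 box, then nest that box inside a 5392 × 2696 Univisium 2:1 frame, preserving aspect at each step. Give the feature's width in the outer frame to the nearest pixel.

2889 px

5:4 in 651×279: fills the height, so the feature is 348.75 × 279.00.
Second fit — the 21:9 canvas into 5392×2696 spans the width: 5392.00 × 2310.86 (×8.2826 from 651×279).
The feature scales with it: width 348.75 × 8.2826 ≈ 2888.57.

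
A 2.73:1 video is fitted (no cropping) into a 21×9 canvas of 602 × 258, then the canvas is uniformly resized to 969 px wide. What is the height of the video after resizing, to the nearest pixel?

355 px

At 602×258 the video is width-limited, so height = 602 / 2.730 ≈ 220.51 px.
The frame scales by 969/602 = 1.6096; 220.51 × 1.6096 ≈ 354.95 px.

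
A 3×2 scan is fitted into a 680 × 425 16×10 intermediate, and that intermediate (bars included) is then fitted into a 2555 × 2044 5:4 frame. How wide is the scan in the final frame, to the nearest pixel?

First fit — 3×2 into 680×425 spans the height: 637.50 × 425.00.
The 16×10 canvas is width-limited in 2555×2044, giving 2555.00 × 1596.88; scale factor 3.7574.
Applying the same ×3.7574: 637.50 → 2395.31.

2395 px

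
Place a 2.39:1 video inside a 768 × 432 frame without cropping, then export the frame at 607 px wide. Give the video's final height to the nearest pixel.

In the 768×432 frame the video fills the width: height = 768 / 2.390 ≈ 321.34 px.
Scaling 768 → 607 is ×0.7904, so the height becomes 321.34 × 0.7904 ≈ 253.97 px.

254 px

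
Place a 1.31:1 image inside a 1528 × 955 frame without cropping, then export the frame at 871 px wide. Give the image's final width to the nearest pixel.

Fitted into 1528×955, the image spans the height; its width is 955 × 1.310 ≈ 1251.05 px.
Scaling 1528 → 871 is ×0.5700, so the width becomes 1251.05 × 0.5700 ≈ 713.13 px.

713 px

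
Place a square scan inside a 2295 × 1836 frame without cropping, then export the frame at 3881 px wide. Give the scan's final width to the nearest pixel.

At 2295×1836 the scan is height-limited, so width = 1836 × 1/1 ≈ 1836.00 px.
Resizing to 3881 px wide multiplies everything by 1.6911: 1836.00 → 3104.80 px.

3105 px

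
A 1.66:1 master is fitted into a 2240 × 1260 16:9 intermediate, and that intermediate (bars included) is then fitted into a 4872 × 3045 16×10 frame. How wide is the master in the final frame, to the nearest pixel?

First fit — 1.66:1 into 2240×1260 spans the height: 2091.60 × 1260.00.
Second fit — the 16:9 canvas into 4872×3045 spans the width: 4872.00 × 2740.50 (×2.1750 from 2240×1260).
The master scales with it: width 2091.60 × 2.1750 ≈ 4549.23.

4549 px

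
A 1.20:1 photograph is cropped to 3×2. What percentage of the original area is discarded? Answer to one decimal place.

20.0%

The width stays; only height is cut (since 3×2 is wider than 1.20:1).
Area ratio = (1.200)/(1.500) = 80.00%; the remaining 20.00% is cropped out.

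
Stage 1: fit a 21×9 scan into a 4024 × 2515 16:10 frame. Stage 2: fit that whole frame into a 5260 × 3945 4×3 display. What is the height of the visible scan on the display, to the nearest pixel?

Inside the 4024×2515 canvas the scan is width-limited at 4024.00 × 1724.57.
The 16:10 canvas is width-limited in 5260×3945, giving 5260.00 × 3287.50; scale factor 1.3072.
Applying the same ×1.3072: 1724.57 → 2254.29.

2254 px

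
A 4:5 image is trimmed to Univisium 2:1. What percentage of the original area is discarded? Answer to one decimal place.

Univisium 2:1 is wider than 4:5, so the crop keeps the full width and trims the height.
Area ratio = (0.800)/(2.000) = 40.00%; the remaining 60.00% is cropped out.

60.0%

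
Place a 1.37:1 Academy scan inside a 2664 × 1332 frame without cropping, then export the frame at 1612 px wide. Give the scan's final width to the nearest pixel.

Fitted into 2664×1332, the scan spans the height; its width is 1332 × 1.370 ≈ 1824.84 px.
Resizing to 1612 px wide multiplies everything by 0.6051: 1824.84 → 1104.22 px.

1104 px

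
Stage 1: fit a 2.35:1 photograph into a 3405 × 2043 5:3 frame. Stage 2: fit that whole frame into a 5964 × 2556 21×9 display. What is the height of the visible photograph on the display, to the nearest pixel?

2.35:1 in 3405×2043: fills the width, so the photograph is 3405.00 × 1448.94.
Second fit — the 5:3 canvas into 5964×2556 spans the height: 4260.00 × 2556.00 (×1.2511 from 3405×2043).
Applying the same ×1.2511: 1448.94 → 1812.77.

1813 px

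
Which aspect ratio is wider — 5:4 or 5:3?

5:3

5:4 = 1.25 and 5:3 = 1.667; 1.667 > 1.25.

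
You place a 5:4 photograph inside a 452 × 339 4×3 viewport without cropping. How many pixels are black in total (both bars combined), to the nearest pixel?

9577 pixels

5:4 (1.250) < 4×3 (1.333), so the photograph fills the height.
That makes the image 423.7500 px wide (339 × 5/4).
Leftover width: 452 − 423.7500 = 28.2500 px.
Bar area = 28.2500 × 339 ≈ 9577 px.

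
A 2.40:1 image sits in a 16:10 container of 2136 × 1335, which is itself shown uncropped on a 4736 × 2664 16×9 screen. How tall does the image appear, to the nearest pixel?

1776 px

2.40:1 in 2136×1335: fills the width, so the image is 2136.00 × 890.00.
The 16:10 canvas is height-limited in 4736×2664, giving 4262.40 × 2664.00; scale factor 1.9955.
Applying the same ×1.9955: 890.00 → 1776.00.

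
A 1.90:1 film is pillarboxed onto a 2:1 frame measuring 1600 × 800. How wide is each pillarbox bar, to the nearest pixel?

40 px

1.90:1 (1.900) < 2:1 (2.000), so the film fills the height.
The film is 800 × 1.900 ≈ 1520.00 px wide.
1600 − 1520.00 = 80.00 px of bars (40.00 each).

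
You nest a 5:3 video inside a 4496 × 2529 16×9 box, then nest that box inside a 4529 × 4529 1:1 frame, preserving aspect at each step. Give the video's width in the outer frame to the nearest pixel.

4246 px

First fit — 5:3 into 4496×2529 spans the height: 4215.00 × 2529.00.
Second fit — the 16×9 canvas into 4529×4529 spans the width: 4529.00 × 2547.56 (×1.0073 from 4496×2529).
The video scales with it: width 4215.00 × 1.0073 ≈ 4245.94.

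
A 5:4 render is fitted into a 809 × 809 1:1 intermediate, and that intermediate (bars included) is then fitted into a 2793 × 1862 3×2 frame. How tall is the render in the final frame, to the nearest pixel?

Inside the 809×809 canvas the render is width-limited at 809.00 × 647.20.
Second fit — the 1:1 canvas into 2793×1862 spans the height: 1862.00 × 1862.00 (×2.3016 from 809×809).
Applying the same ×2.3016: 647.20 → 1489.60.

1490 px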